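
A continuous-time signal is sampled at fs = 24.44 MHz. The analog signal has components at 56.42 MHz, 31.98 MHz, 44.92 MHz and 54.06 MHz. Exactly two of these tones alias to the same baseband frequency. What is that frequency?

fs/2 = 12.22 MHz.
56.42 MHz mod fs = 7.54 MHz.
7.54 MHz ≤ fs/2 = 12.22 MHz, appears at 7.54 MHz.
31.98 MHz mod fs = 7.54 MHz.
7.54 MHz ≤ fs/2 = 12.22 MHz, appears at 7.54 MHz.
44.92 MHz mod fs = 20.48 MHz.
20.48 MHz > fs/2 = 12.22 MHz, folds to fs − 20.48 MHz = 3.96 MHz.
54.06 MHz mod fs = 5.18 MHz.
5.18 MHz ≤ fs/2 = 12.22 MHz, appears at 5.18 MHz.
31.98 MHz and 56.42 MHz both map to 7.54 MHz.

7.54 MHz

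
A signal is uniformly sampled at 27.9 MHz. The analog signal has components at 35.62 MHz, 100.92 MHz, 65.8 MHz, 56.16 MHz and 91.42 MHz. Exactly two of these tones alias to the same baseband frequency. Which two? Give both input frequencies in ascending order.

35.62 MHz, 91.42 MHz

fs/2 = 13.95 MHz.
35.62 MHz mod fs = 7.72 MHz.
7.72 MHz ≤ fs/2 = 13.95 MHz, appears at 7.72 MHz.
100.92 MHz mod fs = 17.22 MHz.
17.22 MHz > fs/2 = 13.95 MHz, folds to fs − 17.22 MHz = 10.68 MHz.
65.8 MHz mod fs = 10 MHz.
10 MHz ≤ fs/2 = 13.95 MHz, appears at 10 MHz.
56.16 MHz mod fs = 0.36 MHz.
0.36 MHz ≤ fs/2 = 13.95 MHz, appears at 0.36 MHz.
91.42 MHz mod fs = 7.72 MHz.
7.72 MHz ≤ fs/2 = 13.95 MHz, appears at 7.72 MHz.
35.62 MHz and 91.42 MHz both map to 7.72 MHz.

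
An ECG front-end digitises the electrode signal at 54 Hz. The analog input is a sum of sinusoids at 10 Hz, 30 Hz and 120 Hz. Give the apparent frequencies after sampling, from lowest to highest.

fs/2 = 27 Hz.
10 Hz ≤ fs/2 = 27 Hz, passes unchanged.
30 Hz > fs/2 = 27 Hz, folds to fs − 30 Hz = 24 Hz.
120 Hz mod fs = 12 Hz.
12 Hz ≤ fs/2 = 27 Hz, appears at 12 Hz.
Distinct values: {10 Hz, 12 Hz, 24 Hz}.

10 Hz, 12 Hz, 24 Hz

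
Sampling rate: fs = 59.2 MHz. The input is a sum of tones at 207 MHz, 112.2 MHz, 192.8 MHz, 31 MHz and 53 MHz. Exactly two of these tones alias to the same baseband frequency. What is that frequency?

6.2 MHz

fs/2 = 29.6 MHz.
207 MHz mod fs = 29.4 MHz.
29.4 MHz ≤ fs/2 = 29.6 MHz, appears at 29.4 MHz.
112.2 MHz mod fs = 53 MHz.
53 MHz > fs/2 = 29.6 MHz, folds to fs − 53 MHz = 6.2 MHz.
192.8 MHz mod fs = 15.2 MHz.
15.2 MHz ≤ fs/2 = 29.6 MHz, appears at 15.2 MHz.
31 MHz > fs/2 = 29.6 MHz, folds to fs − 31 MHz = 28.2 MHz.
53 MHz > fs/2 = 29.6 MHz, folds to fs − 53 MHz = 6.2 MHz.
53 MHz and 112.2 MHz both map to 6.2 MHz.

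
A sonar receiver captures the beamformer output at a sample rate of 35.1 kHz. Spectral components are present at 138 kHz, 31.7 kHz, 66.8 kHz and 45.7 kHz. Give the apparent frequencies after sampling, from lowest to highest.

fs/2 = 17.55 kHz.
138 kHz mod fs = 32.7 kHz.
32.7 kHz > fs/2 = 17.55 kHz, folds to fs − 32.7 kHz = 2.4 kHz.
31.7 kHz > fs/2 = 17.55 kHz, folds to fs − 31.7 kHz = 3.4 kHz.
66.8 kHz mod fs = 31.7 kHz.
31.7 kHz > fs/2 = 17.55 kHz, folds to fs − 31.7 kHz = 3.4 kHz.
45.7 kHz mod fs = 10.6 kHz.
10.6 kHz ≤ fs/2 = 17.55 kHz, appears at 10.6 kHz.
Distinct values: {2.4 kHz, 3.4 kHz, 10.6 kHz}.

2.4 kHz, 3.4 kHz, 10.6 kHz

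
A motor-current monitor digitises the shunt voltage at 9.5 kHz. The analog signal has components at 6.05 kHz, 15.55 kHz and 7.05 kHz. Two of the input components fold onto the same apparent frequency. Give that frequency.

3.45 kHz

fs/2 = 4.75 kHz.
6.05 kHz > fs/2 = 4.75 kHz, folds to fs − 6.05 kHz = 3.45 kHz.
15.55 kHz mod fs = 6.05 kHz.
6.05 kHz > fs/2 = 4.75 kHz, folds to fs − 6.05 kHz = 3.45 kHz.
7.05 kHz > fs/2 = 4.75 kHz, folds to fs − 7.05 kHz = 2.45 kHz.
6.05 kHz and 15.55 kHz both map to 3.45 kHz.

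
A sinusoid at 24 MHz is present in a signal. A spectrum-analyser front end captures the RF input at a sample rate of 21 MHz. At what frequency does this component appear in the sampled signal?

24 MHz mod fs = 3 MHz.
3 MHz ≤ fs/2 = 10.5 MHz, appears at 3 MHz.

3 MHz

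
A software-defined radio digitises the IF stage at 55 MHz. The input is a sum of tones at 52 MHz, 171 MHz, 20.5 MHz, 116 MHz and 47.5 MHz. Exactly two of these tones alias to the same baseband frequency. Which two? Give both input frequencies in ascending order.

fs/2 = 27.5 MHz.
52 MHz > fs/2 = 27.5 MHz, folds to fs − 52 MHz = 3 MHz.
171 MHz mod fs = 6 MHz.
6 MHz ≤ fs/2 = 27.5 MHz, appears at 6 MHz.
20.5 MHz ≤ fs/2 = 27.5 MHz, passes unchanged.
116 MHz mod fs = 6 MHz.
6 MHz ≤ fs/2 = 27.5 MHz, appears at 6 MHz.
47.5 MHz > fs/2 = 27.5 MHz, folds to fs − 47.5 MHz = 7.5 MHz.
116 MHz and 171 MHz both map to 6 MHz.

116 MHz, 171 MHz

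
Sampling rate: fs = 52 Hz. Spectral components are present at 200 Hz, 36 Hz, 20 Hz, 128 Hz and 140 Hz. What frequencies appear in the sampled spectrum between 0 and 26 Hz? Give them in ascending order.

fs/2 = 26 Hz.
200 Hz mod fs = 44 Hz.
44 Hz > fs/2 = 26 Hz, folds to fs − 44 Hz = 8 Hz.
36 Hz > fs/2 = 26 Hz, folds to fs − 36 Hz = 16 Hz.
20 Hz ≤ fs/2 = 26 Hz, passes unchanged.
128 Hz mod fs = 24 Hz.
24 Hz ≤ fs/2 = 26 Hz, appears at 24 Hz.
140 Hz mod fs = 36 Hz.
36 Hz > fs/2 = 26 Hz, folds to fs − 36 Hz = 16 Hz.
Distinct values: {8 Hz, 16 Hz, 20 Hz, 24 Hz}.

8 Hz, 16 Hz, 20 Hz, 24 Hz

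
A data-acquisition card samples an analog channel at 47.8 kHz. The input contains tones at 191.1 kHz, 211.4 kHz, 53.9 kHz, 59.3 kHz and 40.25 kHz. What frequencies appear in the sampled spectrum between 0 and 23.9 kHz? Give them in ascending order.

0.1 kHz, 6.1 kHz, 7.55 kHz, 11.5 kHz, 20.2 kHz

fs/2 = 23.9 kHz.
191.1 kHz mod fs = 47.7 kHz.
47.7 kHz > fs/2 = 23.9 kHz, folds to fs − 47.7 kHz = 0.1 kHz.
211.4 kHz mod fs = 20.2 kHz.
20.2 kHz ≤ fs/2 = 23.9 kHz, appears at 20.2 kHz.
53.9 kHz mod fs = 6.1 kHz.
6.1 kHz ≤ fs/2 = 23.9 kHz, appears at 6.1 kHz.
59.3 kHz mod fs = 11.5 kHz.
11.5 kHz ≤ fs/2 = 23.9 kHz, appears at 11.5 kHz.
40.25 kHz > fs/2 = 23.9 kHz, folds to fs − 40.25 kHz = 7.55 kHz.
Distinct values: {0.1 kHz, 6.1 kHz, 7.55 kHz, 11.5 kHz, 20.2 kHz}.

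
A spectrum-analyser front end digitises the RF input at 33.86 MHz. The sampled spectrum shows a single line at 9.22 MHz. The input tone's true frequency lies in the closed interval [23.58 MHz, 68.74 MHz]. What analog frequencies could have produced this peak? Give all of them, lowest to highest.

Frequencies that alias to 9.22 MHz are k·fs ± 9.22 MHz for integer k ≥ 0.
k=0: 9.22 MHz.
k=1: 24.64 MHz, 43.08 MHz.
k=2: 58.5 MHz, 76.94 MHz.
k=3: 92.36 MHz, 110.8 MHz.
Within [23.58 MHz, 68.74 MHz]: 24.64 MHz, 43.08 MHz, 58.5 MHz.

24.64 MHz, 43.08 MHz, 58.5 MHz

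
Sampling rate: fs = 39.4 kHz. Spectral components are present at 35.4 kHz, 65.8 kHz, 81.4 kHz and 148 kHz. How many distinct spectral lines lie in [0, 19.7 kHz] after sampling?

fs/2 = 19.7 kHz.
35.4 kHz > fs/2 = 19.7 kHz, folds to fs − 35.4 kHz = 4 kHz.
65.8 kHz mod fs = 26.4 kHz.
26.4 kHz > fs/2 = 19.7 kHz, folds to fs − 26.4 kHz = 13 kHz.
81.4 kHz mod fs = 2.6 kHz.
2.6 kHz ≤ fs/2 = 19.7 kHz, appears at 2.6 kHz.
148 kHz mod fs = 29.8 kHz.
29.8 kHz > fs/2 = 19.7 kHz, folds to fs − 29.8 kHz = 9.6 kHz.
Distinct values: {2.6 kHz, 4 kHz, 9.6 kHz, 13 kHz} → 4.

4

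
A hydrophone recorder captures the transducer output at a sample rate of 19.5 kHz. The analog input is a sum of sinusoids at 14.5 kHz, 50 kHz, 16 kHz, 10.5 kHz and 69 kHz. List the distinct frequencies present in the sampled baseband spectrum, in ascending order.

fs/2 = 9.75 kHz.
14.5 kHz > fs/2 = 9.75 kHz, folds to fs − 14.5 kHz = 5 kHz.
50 kHz mod fs = 11 kHz.
11 kHz > fs/2 = 9.75 kHz, folds to fs − 11 kHz = 8.5 kHz.
16 kHz > fs/2 = 9.75 kHz, folds to fs − 16 kHz = 3.5 kHz.
10.5 kHz > fs/2 = 9.75 kHz, folds to fs − 10.5 kHz = 9 kHz.
69 kHz mod fs = 10.5 kHz.
10.5 kHz > fs/2 = 9.75 kHz, folds to fs − 10.5 kHz = 9 kHz.
Distinct values: {3.5 kHz, 5 kHz, 8.5 kHz, 9 kHz}.

3.5 kHz, 5 kHz, 8.5 kHz, 9 kHz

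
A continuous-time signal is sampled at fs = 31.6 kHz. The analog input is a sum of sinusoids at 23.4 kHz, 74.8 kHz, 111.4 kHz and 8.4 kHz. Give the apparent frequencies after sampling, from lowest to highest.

8.2 kHz, 8.4 kHz, 11.6 kHz, 15 kHz

fs/2 = 15.8 kHz.
23.4 kHz > fs/2 = 15.8 kHz, folds to fs − 23.4 kHz = 8.2 kHz.
74.8 kHz mod fs = 11.6 kHz.
11.6 kHz ≤ fs/2 = 15.8 kHz, appears at 11.6 kHz.
111.4 kHz mod fs = 16.6 kHz.
16.6 kHz > fs/2 = 15.8 kHz, folds to fs − 16.6 kHz = 15 kHz.
8.4 kHz ≤ fs/2 = 15.8 kHz, passes unchanged.
Distinct values: {8.2 kHz, 8.4 kHz, 11.6 kHz, 15 kHz}.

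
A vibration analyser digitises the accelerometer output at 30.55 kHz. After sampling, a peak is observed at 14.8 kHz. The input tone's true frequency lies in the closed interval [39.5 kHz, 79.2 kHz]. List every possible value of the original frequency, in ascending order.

Frequencies that alias to 14.8 kHz are k·fs ± 14.8 kHz for integer k ≥ 0.
k=0: 14.8 kHz.
k=1: 15.75 kHz, 45.35 kHz.
k=2: 46.3 kHz, 75.9 kHz.
k=3: 76.85 kHz, 106.45 kHz.
k=4: 107.4 kHz, 137 kHz.
Within [39.5 kHz, 79.2 kHz]: 45.35 kHz, 46.3 kHz, 75.9 kHz, 76.85 kHz.

45.35 kHz, 46.3 kHz, 75.9 kHz, 76.85 kHz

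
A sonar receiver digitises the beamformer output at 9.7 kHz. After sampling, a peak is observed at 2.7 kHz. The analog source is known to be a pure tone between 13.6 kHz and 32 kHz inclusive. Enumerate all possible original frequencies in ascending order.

16.7 kHz, 22.1 kHz, 26.4 kHz, 31.8 kHz

Frequencies that alias to 2.7 kHz are k·fs ± 2.7 kHz for integer k ≥ 0.
k=0: 2.7 kHz.
k=1: 7 kHz, 12.4 kHz.
k=2: 16.7 kHz, 22.1 kHz.
k=3: 26.4 kHz, 31.8 kHz.
k=4: 36.1 kHz, 41.5 kHz.
Within [13.6 kHz, 32 kHz]: 16.7 kHz, 22.1 kHz, 26.4 kHz, 31.8 kHz.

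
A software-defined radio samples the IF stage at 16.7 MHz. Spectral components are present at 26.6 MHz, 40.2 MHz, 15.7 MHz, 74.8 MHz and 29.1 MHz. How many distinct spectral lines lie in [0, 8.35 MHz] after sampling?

4

fs/2 = 8.35 MHz.
26.6 MHz mod fs = 9.9 MHz.
9.9 MHz > fs/2 = 8.35 MHz, folds to fs − 9.9 MHz = 6.8 MHz.
40.2 MHz mod fs = 6.8 MHz.
6.8 MHz ≤ fs/2 = 8.35 MHz, appears at 6.8 MHz.
15.7 MHz > fs/2 = 8.35 MHz, folds to fs − 15.7 MHz = 1 MHz.
74.8 MHz mod fs = 8 MHz.
8 MHz ≤ fs/2 = 8.35 MHz, appears at 8 MHz.
29.1 MHz mod fs = 12.4 MHz.
12.4 MHz > fs/2 = 8.35 MHz, folds to fs − 12.4 MHz = 4.3 MHz.
Distinct values: {1 MHz, 4.3 MHz, 6.8 MHz, 8 MHz} → 4.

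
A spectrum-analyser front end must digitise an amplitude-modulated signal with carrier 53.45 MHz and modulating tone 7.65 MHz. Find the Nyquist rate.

AM sidebands sit at fc ± fm = 45.8 MHz and 61.1 MHz.
Highest-frequency component: 61.1 MHz.
Nyquist rate = 2 × 61.1 MHz = 122.2 MHz.

122.2 MHz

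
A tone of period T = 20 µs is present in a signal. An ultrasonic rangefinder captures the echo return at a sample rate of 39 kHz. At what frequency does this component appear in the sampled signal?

T = 20 µs → f = 1/T = 50 kHz.
50 kHz mod fs = 11 kHz.
11 kHz ≤ fs/2 = 19.5 kHz, appears at 11 kHz.

11 kHz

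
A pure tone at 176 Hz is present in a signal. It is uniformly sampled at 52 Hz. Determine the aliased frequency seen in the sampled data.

20 Hz

176 Hz mod fs = 20 Hz.
20 Hz ≤ fs/2 = 26 Hz, appears at 20 Hz.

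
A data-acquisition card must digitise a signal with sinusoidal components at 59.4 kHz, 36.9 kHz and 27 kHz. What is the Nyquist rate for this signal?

118.8 kHz

Highest-frequency component: 59.4 kHz.
Nyquist rate = 2 × 59.4 kHz = 118.8 kHz.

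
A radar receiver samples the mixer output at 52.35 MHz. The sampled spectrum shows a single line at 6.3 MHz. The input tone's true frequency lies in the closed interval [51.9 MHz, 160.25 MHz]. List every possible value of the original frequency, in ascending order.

Frequencies that alias to 6.3 MHz are k·fs ± 6.3 MHz for integer k ≥ 0.
k=0: 6.3 MHz.
k=1: 46.05 MHz, 58.65 MHz.
k=2: 98.4 MHz, 111 MHz.
k=3: 150.75 MHz, 163.35 MHz.
k=4: 203.1 MHz, 215.7 MHz.
Within [51.9 MHz, 160.25 MHz]: 58.65 MHz, 98.4 MHz, 111 MHz, 150.75 MHz.

58.65 MHz, 98.4 MHz, 111 MHz, 150.75 MHz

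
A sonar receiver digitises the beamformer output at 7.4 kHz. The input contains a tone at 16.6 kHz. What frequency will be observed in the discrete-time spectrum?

16.6 kHz mod fs = 1.8 kHz.
1.8 kHz ≤ fs/2 = 3.7 kHz, appears at 1.8 kHz.

1.8 kHz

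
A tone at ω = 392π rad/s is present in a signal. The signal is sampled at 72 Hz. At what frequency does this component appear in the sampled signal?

20 Hz

ω = 392π rad/s → f = ω/(2π) = 196 Hz.
196 Hz mod fs = 52 Hz.
52 Hz > fs/2 = 36 Hz, folds to fs − 52 Hz = 20 Hz.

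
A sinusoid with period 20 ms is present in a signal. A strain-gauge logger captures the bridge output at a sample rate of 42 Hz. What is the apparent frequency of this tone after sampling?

T = 20 ms → f = 1/T = 50 Hz.
50 Hz mod fs = 8 Hz.
8 Hz ≤ fs/2 = 21 Hz, appears at 8 Hz.

8 Hz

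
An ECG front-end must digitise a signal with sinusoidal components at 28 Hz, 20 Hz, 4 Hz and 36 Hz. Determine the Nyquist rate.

Highest-frequency component: 36 Hz.
Nyquist rate = 2 × 36 Hz = 72 Hz.

72 Hz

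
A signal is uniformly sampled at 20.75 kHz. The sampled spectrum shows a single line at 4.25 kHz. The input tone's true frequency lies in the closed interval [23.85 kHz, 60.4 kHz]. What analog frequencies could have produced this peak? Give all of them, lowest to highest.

Frequencies that alias to 4.25 kHz are k·fs ± 4.25 kHz for integer k ≥ 0.
k=0: 4.25 kHz.
k=1: 16.5 kHz, 25 kHz.
k=2: 37.25 kHz, 45.75 kHz.
k=3: 58 kHz, 66.5 kHz.
k=4: 78.75 kHz, 87.25 kHz.
Within [23.85 kHz, 60.4 kHz]: 25 kHz, 37.25 kHz, 45.75 kHz, 58 kHz.

25 kHz, 37.25 kHz, 45.75 kHz, 58 kHz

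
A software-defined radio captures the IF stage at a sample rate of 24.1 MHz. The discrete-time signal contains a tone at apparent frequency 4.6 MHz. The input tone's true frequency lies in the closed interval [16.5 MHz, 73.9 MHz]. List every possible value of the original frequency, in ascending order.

Frequencies that alias to 4.6 MHz are k·fs ± 4.6 MHz for integer k ≥ 0.
k=0: 4.6 MHz.
k=1: 19.5 MHz, 28.7 MHz.
k=2: 43.6 MHz, 52.8 MHz.
k=3: 67.7 MHz, 76.9 MHz.
k=4: 91.8 MHz, 101 MHz.
Within [16.5 MHz, 73.9 MHz]: 19.5 MHz, 28.7 MHz, 43.6 MHz, 52.8 MHz, 67.7 MHz.

19.5 MHz, 28.7 MHz, 43.6 MHz, 52.8 MHz, 67.7 MHz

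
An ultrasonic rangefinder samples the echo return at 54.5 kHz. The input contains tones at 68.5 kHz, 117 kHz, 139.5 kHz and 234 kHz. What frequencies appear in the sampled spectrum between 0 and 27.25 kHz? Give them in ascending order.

8 kHz, 14 kHz, 16 kHz, 24 kHz

fs/2 = 27.25 kHz.
68.5 kHz mod fs = 14 kHz.
14 kHz ≤ fs/2 = 27.25 kHz, appears at 14 kHz.
117 kHz mod fs = 8 kHz.
8 kHz ≤ fs/2 = 27.25 kHz, appears at 8 kHz.
139.5 kHz mod fs = 30.5 kHz.
30.5 kHz > fs/2 = 27.25 kHz, folds to fs − 30.5 kHz = 24 kHz.
234 kHz mod fs = 16 kHz.
16 kHz ≤ fs/2 = 27.25 kHz, appears at 16 kHz.
Distinct values: {8 kHz, 14 kHz, 16 kHz, 24 kHz}.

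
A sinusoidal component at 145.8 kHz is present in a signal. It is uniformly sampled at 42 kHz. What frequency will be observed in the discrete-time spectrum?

19.8 kHz

145.8 kHz mod fs = 19.8 kHz.
19.8 kHz ≤ fs/2 = 21 kHz, appears at 19.8 kHz.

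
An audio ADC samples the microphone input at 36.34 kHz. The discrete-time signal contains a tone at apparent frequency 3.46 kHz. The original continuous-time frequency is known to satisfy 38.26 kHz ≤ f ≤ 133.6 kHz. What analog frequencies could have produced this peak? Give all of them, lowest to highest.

39.8 kHz, 69.22 kHz, 76.14 kHz, 105.56 kHz, 112.48 kHz

Frequencies that alias to 3.46 kHz are k·fs ± 3.46 kHz for integer k ≥ 0.
k=0: 3.46 kHz.
k=1: 32.88 kHz, 39.8 kHz.
k=2: 69.22 kHz, 76.14 kHz.
k=3: 105.56 kHz, 112.48 kHz.
k=4: 141.9 kHz, 148.82 kHz.
Within [38.26 kHz, 133.6 kHz]: 39.8 kHz, 69.22 kHz, 76.14 kHz, 105.56 kHz, 112.48 kHz.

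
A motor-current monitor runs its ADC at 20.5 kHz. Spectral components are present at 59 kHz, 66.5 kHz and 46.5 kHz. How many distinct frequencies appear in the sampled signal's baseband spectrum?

3

fs/2 = 10.25 kHz.
59 kHz mod fs = 18 kHz.
18 kHz > fs/2 = 10.25 kHz, folds to fs − 18 kHz = 2.5 kHz.
66.5 kHz mod fs = 5 kHz.
5 kHz ≤ fs/2 = 10.25 kHz, appears at 5 kHz.
46.5 kHz mod fs = 5.5 kHz.
5.5 kHz ≤ fs/2 = 10.25 kHz, appears at 5.5 kHz.
Distinct values: {2.5 kHz, 5 kHz, 5.5 kHz} → 3.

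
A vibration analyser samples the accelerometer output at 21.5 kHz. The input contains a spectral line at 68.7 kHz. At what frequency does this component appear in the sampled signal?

4.2 kHz

68.7 kHz mod fs = 4.2 kHz.
4.2 kHz ≤ fs/2 = 10.75 kHz, appears at 4.2 kHz.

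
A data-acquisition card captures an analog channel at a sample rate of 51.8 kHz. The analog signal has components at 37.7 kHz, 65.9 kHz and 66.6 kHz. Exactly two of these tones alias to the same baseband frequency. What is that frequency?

14.1 kHz

fs/2 = 25.9 kHz.
37.7 kHz > fs/2 = 25.9 kHz, folds to fs − 37.7 kHz = 14.1 kHz.
65.9 kHz mod fs = 14.1 kHz.
14.1 kHz ≤ fs/2 = 25.9 kHz, appears at 14.1 kHz.
66.6 kHz mod fs = 14.8 kHz.
14.8 kHz ≤ fs/2 = 25.9 kHz, appears at 14.8 kHz.
37.7 kHz and 65.9 kHz both map to 14.1 kHz.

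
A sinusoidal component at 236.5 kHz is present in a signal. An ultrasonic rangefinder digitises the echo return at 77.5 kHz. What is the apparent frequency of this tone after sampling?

4 kHz

236.5 kHz mod fs = 4 kHz.
4 kHz ≤ fs/2 = 38.75 kHz, appears at 4 kHz.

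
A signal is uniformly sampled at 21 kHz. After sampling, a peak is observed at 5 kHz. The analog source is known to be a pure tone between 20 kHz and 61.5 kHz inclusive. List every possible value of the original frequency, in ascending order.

26 kHz, 37 kHz, 47 kHz, 58 kHz

Frequencies that alias to 5 kHz are k·fs ± 5 kHz for integer k ≥ 0.
k=0: 5 kHz.
k=1: 16 kHz, 26 kHz.
k=2: 37 kHz, 47 kHz.
k=3: 58 kHz, 68 kHz.
k=4: 79 kHz, 89 kHz.
Within [20 kHz, 61.5 kHz]: 26 kHz, 37 kHz, 47 kHz, 58 kHz.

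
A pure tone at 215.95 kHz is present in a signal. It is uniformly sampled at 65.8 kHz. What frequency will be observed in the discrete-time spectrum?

215.95 kHz mod fs = 18.55 kHz.
18.55 kHz ≤ fs/2 = 32.9 kHz, appears at 18.55 kHz.

18.55 kHz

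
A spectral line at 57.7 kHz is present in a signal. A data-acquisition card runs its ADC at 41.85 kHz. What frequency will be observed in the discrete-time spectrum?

15.85 kHz

57.7 kHz mod fs = 15.85 kHz.
15.85 kHz ≤ fs/2 = 20.925 kHz, appears at 15.85 kHz.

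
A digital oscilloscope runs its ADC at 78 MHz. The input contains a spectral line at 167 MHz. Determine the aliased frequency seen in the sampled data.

11 MHz

167 MHz mod fs = 11 MHz.
11 MHz ≤ fs/2 = 39 MHz, appears at 11 MHz.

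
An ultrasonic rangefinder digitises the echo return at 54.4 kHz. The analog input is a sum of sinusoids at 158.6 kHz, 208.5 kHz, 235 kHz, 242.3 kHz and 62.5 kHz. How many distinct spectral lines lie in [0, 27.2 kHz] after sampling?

5

fs/2 = 27.2 kHz.
158.6 kHz mod fs = 49.8 kHz.
49.8 kHz > fs/2 = 27.2 kHz, folds to fs − 49.8 kHz = 4.6 kHz.
208.5 kHz mod fs = 45.3 kHz.
45.3 kHz > fs/2 = 27.2 kHz, folds to fs − 45.3 kHz = 9.1 kHz.
235 kHz mod fs = 17.4 kHz.
17.4 kHz ≤ fs/2 = 27.2 kHz, appears at 17.4 kHz.
242.3 kHz mod fs = 24.7 kHz.
24.7 kHz ≤ fs/2 = 27.2 kHz, appears at 24.7 kHz.
62.5 kHz mod fs = 8.1 kHz.
8.1 kHz ≤ fs/2 = 27.2 kHz, appears at 8.1 kHz.
Distinct values: {4.6 kHz, 8.1 kHz, 9.1 kHz, 17.4 kHz, 24.7 kHz} → 5.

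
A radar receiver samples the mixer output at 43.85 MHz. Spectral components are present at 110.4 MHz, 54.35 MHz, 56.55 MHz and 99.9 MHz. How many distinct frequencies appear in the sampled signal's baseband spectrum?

fs/2 = 21.925 MHz.
110.4 MHz mod fs = 22.7 MHz.
22.7 MHz > fs/2 = 21.925 MHz, folds to fs − 22.7 MHz = 21.15 MHz.
54.35 MHz mod fs = 10.5 MHz.
10.5 MHz ≤ fs/2 = 21.925 MHz, appears at 10.5 MHz.
56.55 MHz mod fs = 12.7 MHz.
12.7 MHz ≤ fs/2 = 21.925 MHz, appears at 12.7 MHz.
99.9 MHz mod fs = 12.2 MHz.
12.2 MHz ≤ fs/2 = 21.925 MHz, appears at 12.2 MHz.
Distinct values: {10.5 MHz, 12.2 MHz, 12.7 MHz, 21.15 MHz} → 4.

4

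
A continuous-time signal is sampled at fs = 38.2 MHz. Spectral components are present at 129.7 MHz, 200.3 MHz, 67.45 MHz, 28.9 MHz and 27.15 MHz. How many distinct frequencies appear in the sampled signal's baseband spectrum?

4

fs/2 = 19.1 MHz.
129.7 MHz mod fs = 15.1 MHz.
15.1 MHz ≤ fs/2 = 19.1 MHz, appears at 15.1 MHz.
200.3 MHz mod fs = 9.3 MHz.
9.3 MHz ≤ fs/2 = 19.1 MHz, appears at 9.3 MHz.
67.45 MHz mod fs = 29.25 MHz.
29.25 MHz > fs/2 = 19.1 MHz, folds to fs − 29.25 MHz = 8.95 MHz.
28.9 MHz > fs/2 = 19.1 MHz, folds to fs − 28.9 MHz = 9.3 MHz.
27.15 MHz > fs/2 = 19.1 MHz, folds to fs − 27.15 MHz = 11.05 MHz.
Distinct values: {8.95 MHz, 9.3 MHz, 11.05 MHz, 15.1 MHz} → 4.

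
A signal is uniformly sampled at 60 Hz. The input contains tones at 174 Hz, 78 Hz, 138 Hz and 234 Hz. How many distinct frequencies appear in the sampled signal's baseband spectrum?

2

fs/2 = 30 Hz.
174 Hz mod fs = 54 Hz.
54 Hz > fs/2 = 30 Hz, folds to fs − 54 Hz = 6 Hz.
78 Hz mod fs = 18 Hz.
18 Hz ≤ fs/2 = 30 Hz, appears at 18 Hz.
138 Hz mod fs = 18 Hz.
18 Hz ≤ fs/2 = 30 Hz, appears at 18 Hz.
234 Hz mod fs = 54 Hz.
54 Hz > fs/2 = 30 Hz, folds to fs − 54 Hz = 6 Hz.
Distinct values: {6 Hz, 18 Hz} → 2.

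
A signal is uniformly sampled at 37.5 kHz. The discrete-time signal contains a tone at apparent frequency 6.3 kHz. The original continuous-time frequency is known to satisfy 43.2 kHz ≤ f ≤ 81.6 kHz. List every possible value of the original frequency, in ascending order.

43.8 kHz, 68.7 kHz, 81.3 kHz

Frequencies that alias to 6.3 kHz are k·fs ± 6.3 kHz for integer k ≥ 0.
k=0: 6.3 kHz.
k=1: 31.2 kHz, 43.8 kHz.
k=2: 68.7 kHz, 81.3 kHz.
k=3: 106.2 kHz, 118.8 kHz.
Within [43.2 kHz, 81.6 kHz]: 43.8 kHz, 68.7 kHz, 81.3 kHz.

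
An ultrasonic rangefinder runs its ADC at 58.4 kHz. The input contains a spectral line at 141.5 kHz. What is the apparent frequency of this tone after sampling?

24.7 kHz

141.5 kHz mod fs = 24.7 kHz.
24.7 kHz ≤ fs/2 = 29.2 kHz, appears at 24.7 kHz.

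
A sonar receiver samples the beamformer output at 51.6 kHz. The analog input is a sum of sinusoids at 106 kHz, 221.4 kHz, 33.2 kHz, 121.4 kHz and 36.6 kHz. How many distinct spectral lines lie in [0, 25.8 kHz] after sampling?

fs/2 = 25.8 kHz.
106 kHz mod fs = 2.8 kHz.
2.8 kHz ≤ fs/2 = 25.8 kHz, appears at 2.8 kHz.
221.4 kHz mod fs = 15 kHz.
15 kHz ≤ fs/2 = 25.8 kHz, appears at 15 kHz.
33.2 kHz > fs/2 = 25.8 kHz, folds to fs − 33.2 kHz = 18.4 kHz.
121.4 kHz mod fs = 18.2 kHz.
18.2 kHz ≤ fs/2 = 25.8 kHz, appears at 18.2 kHz.
36.6 kHz > fs/2 = 25.8 kHz, folds to fs − 36.6 kHz = 15 kHz.
Distinct values: {2.8 kHz, 15 kHz, 18.2 kHz, 18.4 kHz} → 4.

4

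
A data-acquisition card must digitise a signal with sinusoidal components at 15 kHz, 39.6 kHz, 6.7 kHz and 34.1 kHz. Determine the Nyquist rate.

Highest-frequency component: 39.6 kHz.
Nyquist rate = 2 × 39.6 kHz = 79.2 kHz.

79.2 kHz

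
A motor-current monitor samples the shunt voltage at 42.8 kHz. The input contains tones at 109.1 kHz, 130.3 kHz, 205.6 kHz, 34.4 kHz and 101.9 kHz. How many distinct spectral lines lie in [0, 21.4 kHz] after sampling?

fs/2 = 21.4 kHz.
109.1 kHz mod fs = 23.5 kHz.
23.5 kHz > fs/2 = 21.4 kHz, folds to fs − 23.5 kHz = 19.3 kHz.
130.3 kHz mod fs = 1.9 kHz.
1.9 kHz ≤ fs/2 = 21.4 kHz, appears at 1.9 kHz.
205.6 kHz mod fs = 34.4 kHz.
34.4 kHz > fs/2 = 21.4 kHz, folds to fs − 34.4 kHz = 8.4 kHz.
34.4 kHz > fs/2 = 21.4 kHz, folds to fs − 34.4 kHz = 8.4 kHz.
101.9 kHz mod fs = 16.3 kHz.
16.3 kHz ≤ fs/2 = 21.4 kHz, appears at 16.3 kHz.
Distinct values: {1.9 kHz, 8.4 kHz, 16.3 kHz, 19.3 kHz} → 4.

4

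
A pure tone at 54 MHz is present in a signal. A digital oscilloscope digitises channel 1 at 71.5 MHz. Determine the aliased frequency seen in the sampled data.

54 MHz > fs/2 = 35.75 MHz, folds to fs − 54 MHz = 17.5 MHz.

17.5 MHz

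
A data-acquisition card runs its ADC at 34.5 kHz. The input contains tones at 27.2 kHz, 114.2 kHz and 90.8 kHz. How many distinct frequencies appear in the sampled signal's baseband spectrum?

3

fs/2 = 17.25 kHz.
27.2 kHz > fs/2 = 17.25 kHz, folds to fs − 27.2 kHz = 7.3 kHz.
114.2 kHz mod fs = 10.7 kHz.
10.7 kHz ≤ fs/2 = 17.25 kHz, appears at 10.7 kHz.
90.8 kHz mod fs = 21.8 kHz.
21.8 kHz > fs/2 = 17.25 kHz, folds to fs − 21.8 kHz = 12.7 kHz.
Distinct values: {7.3 kHz, 10.7 kHz, 12.7 kHz} → 3.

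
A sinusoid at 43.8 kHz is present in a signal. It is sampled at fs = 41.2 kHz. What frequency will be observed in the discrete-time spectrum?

43.8 kHz mod fs = 2.6 kHz.
2.6 kHz ≤ fs/2 = 20.6 kHz, appears at 2.6 kHz.

2.6 kHz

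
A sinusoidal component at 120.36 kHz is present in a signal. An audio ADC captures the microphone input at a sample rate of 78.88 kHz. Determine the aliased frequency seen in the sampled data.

120.36 kHz mod fs = 41.48 kHz.
41.48 kHz > fs/2 = 39.44 kHz, folds to fs − 41.48 kHz = 37.4 kHz.

37.4 kHz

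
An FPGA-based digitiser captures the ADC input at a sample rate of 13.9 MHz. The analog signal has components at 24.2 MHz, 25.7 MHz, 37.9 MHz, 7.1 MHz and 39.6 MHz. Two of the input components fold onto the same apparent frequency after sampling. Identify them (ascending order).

25.7 MHz, 39.6 MHz

fs/2 = 6.95 MHz.
24.2 MHz mod fs = 10.3 MHz.
10.3 MHz > fs/2 = 6.95 MHz, folds to fs − 10.3 MHz = 3.6 MHz.
25.7 MHz mod fs = 11.8 MHz.
11.8 MHz > fs/2 = 6.95 MHz, folds to fs − 11.8 MHz = 2.1 MHz.
37.9 MHz mod fs = 10.1 MHz.
10.1 MHz > fs/2 = 6.95 MHz, folds to fs − 10.1 MHz = 3.8 MHz.
7.1 MHz > fs/2 = 6.95 MHz, folds to fs − 7.1 MHz = 6.8 MHz.
39.6 MHz mod fs = 11.8 MHz.
11.8 MHz > fs/2 = 6.95 MHz, folds to fs − 11.8 MHz = 2.1 MHz.
25.7 MHz and 39.6 MHz both map to 2.1 MHz.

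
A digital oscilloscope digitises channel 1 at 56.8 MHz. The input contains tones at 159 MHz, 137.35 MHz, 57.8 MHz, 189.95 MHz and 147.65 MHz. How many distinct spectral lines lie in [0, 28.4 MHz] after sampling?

5

fs/2 = 28.4 MHz.
159 MHz mod fs = 45.4 MHz.
45.4 MHz > fs/2 = 28.4 MHz, folds to fs − 45.4 MHz = 11.4 MHz.
137.35 MHz mod fs = 23.75 MHz.
23.75 MHz ≤ fs/2 = 28.4 MHz, appears at 23.75 MHz.
57.8 MHz mod fs = 1 MHz.
1 MHz ≤ fs/2 = 28.4 MHz, appears at 1 MHz.
189.95 MHz mod fs = 19.55 MHz.
19.55 MHz ≤ fs/2 = 28.4 MHz, appears at 19.55 MHz.
147.65 MHz mod fs = 34.05 MHz.
34.05 MHz > fs/2 = 28.4 MHz, folds to fs − 34.05 MHz = 22.75 MHz.
Distinct values: {1 MHz, 11.4 MHz, 19.55 MHz, 22.75 MHz, 23.75 MHz} → 5.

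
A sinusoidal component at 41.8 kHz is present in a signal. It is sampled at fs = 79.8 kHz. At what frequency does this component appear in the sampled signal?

41.8 kHz > fs/2 = 39.9 kHz, folds to fs − 41.8 kHz = 38 kHz.

38 kHz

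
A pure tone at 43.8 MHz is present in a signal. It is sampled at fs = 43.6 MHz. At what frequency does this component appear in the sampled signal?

43.8 MHz mod fs = 0.2 MHz.
0.2 MHz ≤ fs/2 = 21.8 MHz, appears at 0.2 MHz.

0.2 MHz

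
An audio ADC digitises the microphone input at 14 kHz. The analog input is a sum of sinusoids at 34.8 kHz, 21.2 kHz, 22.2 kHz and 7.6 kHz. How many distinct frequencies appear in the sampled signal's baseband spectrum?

fs/2 = 7 kHz.
34.8 kHz mod fs = 6.8 kHz.
6.8 kHz ≤ fs/2 = 7 kHz, appears at 6.8 kHz.
21.2 kHz mod fs = 7.2 kHz.
7.2 kHz > fs/2 = 7 kHz, folds to fs − 7.2 kHz = 6.8 kHz.
22.2 kHz mod fs = 8.2 kHz.
8.2 kHz > fs/2 = 7 kHz, folds to fs − 8.2 kHz = 5.8 kHz.
7.6 kHz > fs/2 = 7 kHz, folds to fs − 7.6 kHz = 6.4 kHz.
Distinct values: {5.8 kHz, 6.4 kHz, 6.8 kHz} → 3.

3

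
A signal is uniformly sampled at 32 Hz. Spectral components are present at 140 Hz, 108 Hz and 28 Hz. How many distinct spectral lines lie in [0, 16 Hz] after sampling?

fs/2 = 16 Hz.
140 Hz mod fs = 12 Hz.
12 Hz ≤ fs/2 = 16 Hz, appears at 12 Hz.
108 Hz mod fs = 12 Hz.
12 Hz ≤ fs/2 = 16 Hz, appears at 12 Hz.
28 Hz > fs/2 = 16 Hz, folds to fs − 28 Hz = 4 Hz.
Distinct values: {4 Hz, 12 Hz} → 2.

2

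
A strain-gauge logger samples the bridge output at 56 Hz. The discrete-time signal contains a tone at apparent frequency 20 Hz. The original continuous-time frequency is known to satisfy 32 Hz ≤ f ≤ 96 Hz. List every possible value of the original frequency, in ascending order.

Frequencies that alias to 20 Hz are k·fs ± 20 Hz for integer k ≥ 0.
k=0: 20 Hz.
k=1: 36 Hz, 76 Hz.
k=2: 92 Hz, 132 Hz.
k=3: 148 Hz, 188 Hz.
Within [32 Hz, 96 Hz]: 36 Hz, 76 Hz, 92 Hz.

36 Hz, 76 Hz, 92 Hz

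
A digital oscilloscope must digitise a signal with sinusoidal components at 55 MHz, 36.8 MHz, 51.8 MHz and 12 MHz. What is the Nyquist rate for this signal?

Highest-frequency component: 55 MHz.
Nyquist rate = 2 × 55 MHz = 110 MHz.

110 MHz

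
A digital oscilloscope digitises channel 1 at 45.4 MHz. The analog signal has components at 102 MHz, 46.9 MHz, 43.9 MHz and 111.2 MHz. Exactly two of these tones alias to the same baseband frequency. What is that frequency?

1.5 MHz

fs/2 = 22.7 MHz.
102 MHz mod fs = 11.2 MHz.
11.2 MHz ≤ fs/2 = 22.7 MHz, appears at 11.2 MHz.
46.9 MHz mod fs = 1.5 MHz.
1.5 MHz ≤ fs/2 = 22.7 MHz, appears at 1.5 MHz.
43.9 MHz > fs/2 = 22.7 MHz, folds to fs − 43.9 MHz = 1.5 MHz.
111.2 MHz mod fs = 20.4 MHz.
20.4 MHz ≤ fs/2 = 22.7 MHz, appears at 20.4 MHz.
43.9 MHz and 46.9 MHz both map to 1.5 MHz.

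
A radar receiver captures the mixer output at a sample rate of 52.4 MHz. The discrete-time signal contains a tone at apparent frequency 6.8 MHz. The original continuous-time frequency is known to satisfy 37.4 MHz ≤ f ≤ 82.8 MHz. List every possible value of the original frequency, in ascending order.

Frequencies that alias to 6.8 MHz are k·fs ± 6.8 MHz for integer k ≥ 0.
k=0: 6.8 MHz.
k=1: 45.6 MHz, 59.2 MHz.
k=2: 98 MHz, 111.6 MHz.
Within [37.4 MHz, 82.8 MHz]: 45.6 MHz, 59.2 MHz.

45.6 MHz, 59.2 MHz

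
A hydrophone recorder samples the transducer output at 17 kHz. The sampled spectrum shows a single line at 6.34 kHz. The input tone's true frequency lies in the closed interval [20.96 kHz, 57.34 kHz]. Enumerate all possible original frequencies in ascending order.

Frequencies that alias to 6.34 kHz are k·fs ± 6.34 kHz for integer k ≥ 0.
k=0: 6.34 kHz.
k=1: 10.66 kHz, 23.34 kHz.
k=2: 27.66 kHz, 40.34 kHz.
k=3: 44.66 kHz, 57.34 kHz.
k=4: 61.66 kHz, 74.34 kHz.
Within [20.96 kHz, 57.34 kHz]: 23.34 kHz, 27.66 kHz, 40.34 kHz, 44.66 kHz, 57.34 kHz.

23.34 kHz, 27.66 kHz, 40.34 kHz, 44.66 kHz, 57.34 kHz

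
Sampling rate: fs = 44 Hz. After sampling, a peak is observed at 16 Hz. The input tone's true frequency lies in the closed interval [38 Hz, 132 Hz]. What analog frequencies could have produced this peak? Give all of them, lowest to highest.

60 Hz, 72 Hz, 104 Hz, 116 Hz

Frequencies that alias to 16 Hz are k·fs ± 16 Hz for integer k ≥ 0.
k=0: 16 Hz.
k=1: 28 Hz, 60 Hz.
k=2: 72 Hz, 104 Hz.
k=3: 116 Hz, 148 Hz.
k=4: 160 Hz, 192 Hz.
Within [38 Hz, 132 Hz]: 60 Hz, 72 Hz, 104 Hz, 116 Hz.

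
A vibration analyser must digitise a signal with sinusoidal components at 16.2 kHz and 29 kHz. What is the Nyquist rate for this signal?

Highest-frequency component: 29 kHz.
Nyquist rate = 2 × 29 kHz = 58 kHz.

58 kHz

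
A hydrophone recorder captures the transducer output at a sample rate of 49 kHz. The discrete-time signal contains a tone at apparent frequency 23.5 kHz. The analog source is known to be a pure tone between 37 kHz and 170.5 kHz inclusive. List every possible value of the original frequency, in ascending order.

Frequencies that alias to 23.5 kHz are k·fs ± 23.5 kHz for integer k ≥ 0.
k=0: 23.5 kHz.
k=1: 25.5 kHz, 72.5 kHz.
k=2: 74.5 kHz, 121.5 kHz.
k=3: 123.5 kHz, 170.5 kHz.
k=4: 172.5 kHz, 219.5 kHz.
Within [37 kHz, 170.5 kHz]: 72.5 kHz, 74.5 kHz, 121.5 kHz, 123.5 kHz, 170.5 kHz.

72.5 kHz, 74.5 kHz, 121.5 kHz, 123.5 kHz, 170.5 kHz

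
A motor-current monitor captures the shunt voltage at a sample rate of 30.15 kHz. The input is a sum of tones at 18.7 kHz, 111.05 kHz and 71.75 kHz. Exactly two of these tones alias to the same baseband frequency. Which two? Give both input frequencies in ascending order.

fs/2 = 15.075 kHz.
18.7 kHz > fs/2 = 15.075 kHz, folds to fs − 18.7 kHz = 11.45 kHz.
111.05 kHz mod fs = 20.6 kHz.
20.6 kHz > fs/2 = 15.075 kHz, folds to fs − 20.6 kHz = 9.55 kHz.
71.75 kHz mod fs = 11.45 kHz.
11.45 kHz ≤ fs/2 = 15.075 kHz, appears at 11.45 kHz.
18.7 kHz and 71.75 kHz both map to 11.45 kHz.

18.7 kHz, 71.75 kHz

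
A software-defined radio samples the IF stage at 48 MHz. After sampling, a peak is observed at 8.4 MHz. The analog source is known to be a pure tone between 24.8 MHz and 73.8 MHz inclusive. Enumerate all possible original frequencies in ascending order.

39.6 MHz, 56.4 MHz

Frequencies that alias to 8.4 MHz are k·fs ± 8.4 MHz for integer k ≥ 0.
k=0: 8.4 MHz.
k=1: 39.6 MHz, 56.4 MHz.
k=2: 87.6 MHz, 104.4 MHz.
Within [24.8 MHz, 73.8 MHz]: 39.6 MHz, 56.4 MHz.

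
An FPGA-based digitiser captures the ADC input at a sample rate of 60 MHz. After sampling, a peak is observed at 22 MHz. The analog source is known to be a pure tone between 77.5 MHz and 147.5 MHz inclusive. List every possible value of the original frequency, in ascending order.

82 MHz, 98 MHz, 142 MHz

Frequencies that alias to 22 MHz are k·fs ± 22 MHz for integer k ≥ 0.
k=0: 22 MHz.
k=1: 38 MHz, 82 MHz.
k=2: 98 MHz, 142 MHz.
k=3: 158 MHz, 202 MHz.
Within [77.5 MHz, 147.5 MHz]: 82 MHz, 98 MHz, 142 MHz.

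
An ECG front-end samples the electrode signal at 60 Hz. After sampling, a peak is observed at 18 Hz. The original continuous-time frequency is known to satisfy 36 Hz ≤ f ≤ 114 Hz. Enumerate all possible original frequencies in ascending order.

42 Hz, 78 Hz, 102 Hz

Frequencies that alias to 18 Hz are k·fs ± 18 Hz for integer k ≥ 0.
k=0: 18 Hz.
k=1: 42 Hz, 78 Hz.
k=2: 102 Hz, 138 Hz.
k=3: 162 Hz, 198 Hz.
Within [36 Hz, 114 Hz]: 42 Hz, 78 Hz, 102 Hz.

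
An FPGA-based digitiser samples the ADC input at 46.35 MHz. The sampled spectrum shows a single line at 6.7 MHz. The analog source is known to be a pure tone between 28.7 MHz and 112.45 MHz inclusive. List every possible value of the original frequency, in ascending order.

Frequencies that alias to 6.7 MHz are k·fs ± 6.7 MHz for integer k ≥ 0.
k=0: 6.7 MHz.
k=1: 39.65 MHz, 53.05 MHz.
k=2: 86 MHz, 99.4 MHz.
k=3: 132.35 MHz, 145.75 MHz.
Within [28.7 MHz, 112.45 MHz]: 39.65 MHz, 53.05 MHz, 86 MHz, 99.4 MHz.

39.65 MHz, 53.05 MHz, 86 MHz, 99.4 MHz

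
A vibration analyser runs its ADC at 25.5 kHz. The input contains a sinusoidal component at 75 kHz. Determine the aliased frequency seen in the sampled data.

1.5 kHz

75 kHz mod fs = 24 kHz.
24 kHz > fs/2 = 12.75 kHz, folds to fs − 24 kHz = 1.5 kHz.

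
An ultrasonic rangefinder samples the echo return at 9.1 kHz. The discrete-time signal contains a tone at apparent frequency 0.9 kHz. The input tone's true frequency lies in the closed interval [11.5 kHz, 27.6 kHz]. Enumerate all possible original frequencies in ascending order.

Frequencies that alias to 0.9 kHz are k·fs ± 0.9 kHz for integer k ≥ 0.
k=0: 0.9 kHz.
k=1: 8.2 kHz, 10 kHz.
k=2: 17.3 kHz, 19.1 kHz.
k=3: 26.4 kHz, 28.2 kHz.
k=4: 35.5 kHz, 37.3 kHz.
Within [11.5 kHz, 27.6 kHz]: 17.3 kHz, 19.1 kHz, 26.4 kHz.

17.3 kHz, 19.1 kHz, 26.4 kHz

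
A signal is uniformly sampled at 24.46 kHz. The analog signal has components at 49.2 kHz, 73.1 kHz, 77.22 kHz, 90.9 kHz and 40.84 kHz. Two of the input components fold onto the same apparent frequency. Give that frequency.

0.28 kHz

fs/2 = 12.23 kHz.
49.2 kHz mod fs = 0.28 kHz.
0.28 kHz ≤ fs/2 = 12.23 kHz, appears at 0.28 kHz.
73.1 kHz mod fs = 24.18 kHz.
24.18 kHz > fs/2 = 12.23 kHz, folds to fs − 24.18 kHz = 0.28 kHz.
77.22 kHz mod fs = 3.84 kHz.
3.84 kHz ≤ fs/2 = 12.23 kHz, appears at 3.84 kHz.
90.9 kHz mod fs = 17.52 kHz.
17.52 kHz > fs/2 = 12.23 kHz, folds to fs − 17.52 kHz = 6.94 kHz.
40.84 kHz mod fs = 16.38 kHz.
16.38 kHz > fs/2 = 12.23 kHz, folds to fs − 16.38 kHz = 8.08 kHz.
49.2 kHz and 73.1 kHz both map to 0.28 kHz.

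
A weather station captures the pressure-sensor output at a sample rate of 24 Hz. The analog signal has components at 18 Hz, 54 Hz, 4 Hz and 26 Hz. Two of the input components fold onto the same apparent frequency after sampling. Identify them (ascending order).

fs/2 = 12 Hz.
18 Hz > fs/2 = 12 Hz, folds to fs − 18 Hz = 6 Hz.
54 Hz mod fs = 6 Hz.
6 Hz ≤ fs/2 = 12 Hz, appears at 6 Hz.
4 Hz ≤ fs/2 = 12 Hz, passes unchanged.
26 Hz mod fs = 2 Hz.
2 Hz ≤ fs/2 = 12 Hz, appears at 2 Hz.
18 Hz and 54 Hz both map to 6 Hz.

18 Hz, 54 Hz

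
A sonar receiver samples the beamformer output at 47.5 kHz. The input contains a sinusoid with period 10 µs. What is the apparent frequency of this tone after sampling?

5 kHz

T = 10 µs → f = 1/T = 100 kHz.
100 kHz mod fs = 5 kHz.
5 kHz ≤ fs/2 = 23.75 kHz, appears at 5 kHz.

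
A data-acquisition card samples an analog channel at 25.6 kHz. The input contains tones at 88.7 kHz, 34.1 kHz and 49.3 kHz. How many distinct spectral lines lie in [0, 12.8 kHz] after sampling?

3

fs/2 = 12.8 kHz.
88.7 kHz mod fs = 11.9 kHz.
11.9 kHz ≤ fs/2 = 12.8 kHz, appears at 11.9 kHz.
34.1 kHz mod fs = 8.5 kHz.
8.5 kHz ≤ fs/2 = 12.8 kHz, appears at 8.5 kHz.
49.3 kHz mod fs = 23.7 kHz.
23.7 kHz > fs/2 = 12.8 kHz, folds to fs − 23.7 kHz = 1.9 kHz.
Distinct values: {1.9 kHz, 8.5 kHz, 11.9 kHz} → 3.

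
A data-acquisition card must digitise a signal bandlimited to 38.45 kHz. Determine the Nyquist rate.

76.9 kHz

Nyquist rate = 2 × 38.45 kHz = 76.9 kHz.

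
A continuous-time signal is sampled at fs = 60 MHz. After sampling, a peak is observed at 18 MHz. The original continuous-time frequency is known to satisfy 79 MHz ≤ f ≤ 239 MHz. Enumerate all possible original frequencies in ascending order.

Frequencies that alias to 18 MHz are k·fs ± 18 MHz for integer k ≥ 0.
k=0: 18 MHz.
k=1: 42 MHz, 78 MHz.
k=2: 102 MHz, 138 MHz.
k=3: 162 MHz, 198 MHz.
k=4: 222 MHz, 258 MHz.
k=5: 282 MHz, 318 MHz.
Within [79 MHz, 239 MHz]: 102 MHz, 138 MHz, 162 MHz, 198 MHz, 222 MHz.

102 MHz, 138 MHz, 162 MHz, 198 MHz, 222 MHz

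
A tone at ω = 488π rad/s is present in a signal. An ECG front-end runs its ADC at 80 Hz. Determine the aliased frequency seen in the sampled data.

4 Hz

ω = 488π rad/s → f = ω/(2π) = 244 Hz.
244 Hz mod fs = 4 Hz.
4 Hz ≤ fs/2 = 40 Hz, appears at 4 Hz.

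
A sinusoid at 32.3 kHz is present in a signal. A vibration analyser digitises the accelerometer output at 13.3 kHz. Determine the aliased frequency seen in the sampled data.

32.3 kHz mod fs = 5.7 kHz.
5.7 kHz ≤ fs/2 = 6.65 kHz, appears at 5.7 kHz.

5.7 kHz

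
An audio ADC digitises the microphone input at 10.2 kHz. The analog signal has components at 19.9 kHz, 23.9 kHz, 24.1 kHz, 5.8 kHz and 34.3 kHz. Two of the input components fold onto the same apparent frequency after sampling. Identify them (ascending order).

fs/2 = 5.1 kHz.
19.9 kHz mod fs = 9.7 kHz.
9.7 kHz > fs/2 = 5.1 kHz, folds to fs − 9.7 kHz = 0.5 kHz.
23.9 kHz mod fs = 3.5 kHz.
3.5 kHz ≤ fs/2 = 5.1 kHz, appears at 3.5 kHz.
24.1 kHz mod fs = 3.7 kHz.
3.7 kHz ≤ fs/2 = 5.1 kHz, appears at 3.7 kHz.
5.8 kHz > fs/2 = 5.1 kHz, folds to fs − 5.8 kHz = 4.4 kHz.
34.3 kHz mod fs = 3.7 kHz.
3.7 kHz ≤ fs/2 = 5.1 kHz, appears at 3.7 kHz.
24.1 kHz and 34.3 kHz both map to 3.7 kHz.

24.1 kHz, 34.3 kHz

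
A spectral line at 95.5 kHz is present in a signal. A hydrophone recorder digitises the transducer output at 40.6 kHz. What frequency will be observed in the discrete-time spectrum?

95.5 kHz mod fs = 14.3 kHz.
14.3 kHz ≤ fs/2 = 20.3 kHz, appears at 14.3 kHz.

14.3 kHz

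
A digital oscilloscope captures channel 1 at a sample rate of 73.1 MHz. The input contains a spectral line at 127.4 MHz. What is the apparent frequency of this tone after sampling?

127.4 MHz mod fs = 54.3 MHz.
54.3 MHz > fs/2 = 36.55 MHz, folds to fs − 54.3 MHz = 18.8 MHz.

18.8 MHz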